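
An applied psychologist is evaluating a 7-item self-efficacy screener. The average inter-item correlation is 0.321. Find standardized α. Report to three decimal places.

Standardized α = k·r̄ / (1 + (k−1)·r̄) = 7 × 0.321 / (1 + 6 × 0.321)
  = 2.2470 / 2.9260 = 0.768

α = 0.768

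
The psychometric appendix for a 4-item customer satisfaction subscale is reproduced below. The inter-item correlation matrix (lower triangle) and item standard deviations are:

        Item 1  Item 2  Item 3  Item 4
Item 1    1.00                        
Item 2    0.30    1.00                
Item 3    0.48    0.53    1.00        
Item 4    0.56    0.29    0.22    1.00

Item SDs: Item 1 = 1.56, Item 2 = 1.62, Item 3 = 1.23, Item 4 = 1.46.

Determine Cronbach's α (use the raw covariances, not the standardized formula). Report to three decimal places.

Σσ²ᵢ = 1.56² + 1.62² + 1.23² + 1.46² = 8.7025
Covariances σ_ij = r_ij · s_i · s_j:
  σ(Item 1,Item 2) = 0.30 × 1.56 × 1.62 = 0.7582
  σ(Item 1,Item 3) = 0.48 × 1.56 × 1.23 = 0.9210
  σ(Item 1,Item 4) = 0.56 × 1.56 × 1.46 = 1.2755
  σ(Item 2,Item 3) = 0.53 × 1.62 × 1.23 = 1.0561
  σ(Item 2,Item 4) = 0.29 × 1.62 × 1.46 = 0.6859
  σ(Item 3,Item 4) = 0.22 × 1.23 × 1.46 = 0.3951
σ²_T = Σσ²ᵢ + 2·Σσ_ij = 8.7025 + 2 × 5.0918 = 18.8861
α = (4/3)·(1 − 8.7025/18.8861) = 0.719

α = 0.719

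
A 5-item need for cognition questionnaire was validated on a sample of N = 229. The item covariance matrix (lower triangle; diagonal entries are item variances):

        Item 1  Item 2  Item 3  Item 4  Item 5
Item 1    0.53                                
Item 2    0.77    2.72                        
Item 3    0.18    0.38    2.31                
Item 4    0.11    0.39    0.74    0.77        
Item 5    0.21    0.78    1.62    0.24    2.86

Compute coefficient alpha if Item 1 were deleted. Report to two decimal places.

coefficient alpha = 0.65

Remaining items: Item 2, Item 3, Item 4, Item 5 (k = 4).
sum of item variances = 2.72 + 2.31 + 0.77 + 2.86 = 8.66
total variance = 8.66 + 2 × 4.15 = 16.96
α (item deleted) = (4/3)·(1 − 8.66/16.96) = 0.65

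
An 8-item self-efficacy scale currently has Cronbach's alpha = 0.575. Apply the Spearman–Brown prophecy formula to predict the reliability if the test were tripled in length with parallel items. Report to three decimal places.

Length factor m = 3
α' = m·α / (1 + (m−1)·α)
   = 3 × 0.575 / (1 + (3 − 1) × 0.575)
   = 1.7250 / 2.1500 = 0.802

predicted reliability = 0.802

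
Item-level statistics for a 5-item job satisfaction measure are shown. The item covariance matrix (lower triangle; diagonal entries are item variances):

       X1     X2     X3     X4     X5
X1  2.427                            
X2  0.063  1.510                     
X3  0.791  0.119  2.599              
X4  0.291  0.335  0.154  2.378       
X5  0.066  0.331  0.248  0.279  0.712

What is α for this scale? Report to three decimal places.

α = 0.447

Σσ²ᵢ = 2.427 + 1.510 + 2.599 + 2.378 + 0.712 = 9.626
Σ_{i<j} σ_ij = 2.677
σ²_total = 9.626 + 2 × 2.677 = 14.980
α = (k/(k−1))·(1 − Σσ²ᵢ/σ²_total) = (5/4)·(1 − 9.626/14.980) = 0.447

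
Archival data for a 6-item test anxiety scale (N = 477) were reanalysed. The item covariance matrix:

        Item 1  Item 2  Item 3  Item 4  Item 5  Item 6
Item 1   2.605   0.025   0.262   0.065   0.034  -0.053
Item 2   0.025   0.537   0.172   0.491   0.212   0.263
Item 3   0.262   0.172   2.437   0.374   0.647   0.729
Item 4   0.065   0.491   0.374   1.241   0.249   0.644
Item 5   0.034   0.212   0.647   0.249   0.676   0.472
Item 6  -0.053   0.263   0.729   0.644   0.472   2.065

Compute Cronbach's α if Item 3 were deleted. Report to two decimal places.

Remaining items: Item 1, Item 2, Item 4, Item 5, Item 6 (k = 5).
Σσ²ᵢ = 2.605 + 0.537 + 1.241 + 0.676 + 2.065 = 7.124
Var(T) = 7.124 + 2 × 2.402 = 11.928
α (item deleted) = (5/4)·(1 − 7.124/11.928) = 0.50

Cronbach's α = 0.50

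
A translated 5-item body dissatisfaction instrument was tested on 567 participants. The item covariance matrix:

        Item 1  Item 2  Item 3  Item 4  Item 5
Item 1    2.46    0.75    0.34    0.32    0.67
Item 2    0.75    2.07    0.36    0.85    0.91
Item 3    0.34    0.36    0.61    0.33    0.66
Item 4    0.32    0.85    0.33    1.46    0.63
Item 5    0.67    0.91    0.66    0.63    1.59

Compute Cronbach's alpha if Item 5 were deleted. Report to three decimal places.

α = 0.629

Remaining items: Item 1, Item 2, Item 3, Item 4 (k = 4).
ΣVar(i) = 2.46 + 2.07 + 0.61 + 1.46 = 6.60
σ²_T = 6.60 + 2 × 2.95 = 12.50
α (item deleted) = (4/3)·(1 − 6.60/12.50) = 0.629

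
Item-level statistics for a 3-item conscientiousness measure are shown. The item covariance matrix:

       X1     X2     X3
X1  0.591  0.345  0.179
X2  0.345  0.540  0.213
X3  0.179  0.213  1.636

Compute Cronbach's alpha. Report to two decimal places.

α = 0.52

Σσᵢ² = 0.591 + 0.540 + 1.636 = 2.767
Sum of off-diagonal covariances = 0.737
σ²_T = 2.767 + 2 × 0.737 = 4.241
α = (k/(k−1))·(1 − Σσᵢ²/σ²_T) = (3/2)·(1 − 2.767/4.241) = 0.52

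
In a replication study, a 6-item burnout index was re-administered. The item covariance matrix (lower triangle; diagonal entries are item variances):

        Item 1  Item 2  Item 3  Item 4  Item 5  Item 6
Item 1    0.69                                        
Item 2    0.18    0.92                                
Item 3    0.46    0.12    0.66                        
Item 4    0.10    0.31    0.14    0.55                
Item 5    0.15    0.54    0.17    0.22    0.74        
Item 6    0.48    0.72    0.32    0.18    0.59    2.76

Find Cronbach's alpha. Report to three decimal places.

α = 0.716

sum of item variances = 0.69 + 0.92 + 0.66 + 0.55 + 0.74 + 2.76 = 6.32
Sum of off-diagonal covariances = 4.68
σ²_total = 6.32 + 2 × 4.68 = 15.68
α = (k/(k−1))·(1 − sum of item variances/σ²_total) = (6/5)·(1 − 6.32/15.68) = 0.716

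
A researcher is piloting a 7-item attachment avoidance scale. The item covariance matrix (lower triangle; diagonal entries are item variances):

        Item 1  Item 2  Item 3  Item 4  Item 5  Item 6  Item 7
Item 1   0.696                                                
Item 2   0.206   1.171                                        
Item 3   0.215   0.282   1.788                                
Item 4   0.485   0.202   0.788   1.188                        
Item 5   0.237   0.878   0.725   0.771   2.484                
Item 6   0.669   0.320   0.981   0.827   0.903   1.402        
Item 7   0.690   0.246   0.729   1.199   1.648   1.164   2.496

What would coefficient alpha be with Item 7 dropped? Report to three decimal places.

coefficient alpha = 0.793

Remaining items: Item 1, Item 2, Item 3, Item 4, Item 5, Item 6 (k = 6).
Σσ²ᵢ = 0.696 + 1.171 + 1.788 + 1.188 + 2.484 + 1.402 = 8.729
σ²_T = 8.729 + 2 × 8.489 = 25.707
α (item deleted) = (6/5)·(1 − 8.729/25.707) = 0.793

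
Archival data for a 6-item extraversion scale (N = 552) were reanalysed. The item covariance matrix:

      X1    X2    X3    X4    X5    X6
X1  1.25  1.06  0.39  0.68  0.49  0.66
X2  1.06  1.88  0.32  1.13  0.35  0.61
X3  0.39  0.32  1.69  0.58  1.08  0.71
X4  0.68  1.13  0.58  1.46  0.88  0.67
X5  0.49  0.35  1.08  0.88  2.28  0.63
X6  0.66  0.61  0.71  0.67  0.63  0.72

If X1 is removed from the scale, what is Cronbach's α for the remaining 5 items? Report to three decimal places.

Cronbach's α = 0.793

Remaining items: X2, X3, X4, X5, X6 (k = 5).
Σσᵢ² = 1.88 + 1.69 + 1.46 + 2.28 + 0.72 = 8.03
total variance = 8.03 + 2 × 6.96 = 21.95
α (item deleted) = (5/4)·(1 − 8.03/21.95) = 0.793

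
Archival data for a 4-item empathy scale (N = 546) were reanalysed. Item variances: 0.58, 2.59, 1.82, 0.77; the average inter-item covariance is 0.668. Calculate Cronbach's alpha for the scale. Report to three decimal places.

Cronbach's alpha = 0.776

sum of item variances = 0.58 + 2.59 + 1.82 + 0.77 = 5.76
Sum of the 6 distinct covariances = 6 × 0.668 = 4.008
σ²_T = sum of item variances + 2·Σcov = 5.76 + 2 × 4.008 = 13.776
α = (4/3)·(1 − 5.76/13.776) = 0.776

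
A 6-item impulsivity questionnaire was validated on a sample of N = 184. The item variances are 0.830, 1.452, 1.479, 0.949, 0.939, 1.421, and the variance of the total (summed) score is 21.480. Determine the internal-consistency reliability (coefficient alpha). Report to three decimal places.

sum of item variances = 0.830 + 1.452 + 1.479 + 0.949 + 0.939 + 1.421 = 7.070
α = (k/(k−1))·(1 − sum of item variances/Var(T)) = (6/5)·(1 − 7.070/21.480) = 0.805

coefficient alpha = 0.805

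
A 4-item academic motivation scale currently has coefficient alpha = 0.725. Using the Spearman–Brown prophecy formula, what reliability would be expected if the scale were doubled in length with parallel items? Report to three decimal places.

predicted reliability = 0.841

Length factor m = 2
α' = m·α / (1 + (m−1)·α)
   = 2 × 0.725 / (1 + (2 − 1) × 0.725)
   = 1.4500 / 1.7250 = 0.841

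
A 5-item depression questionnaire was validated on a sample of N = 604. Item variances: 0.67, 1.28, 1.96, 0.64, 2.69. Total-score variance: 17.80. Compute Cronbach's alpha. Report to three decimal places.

ΣVar(i) = 0.67 + 1.28 + 1.96 + 0.64 + 2.69 = 7.24
α = (k/(k−1))·(1 − ΣVar(i)/σ²_T) = (5/4)·(1 − 7.24/17.80) = 0.742

α = 0.742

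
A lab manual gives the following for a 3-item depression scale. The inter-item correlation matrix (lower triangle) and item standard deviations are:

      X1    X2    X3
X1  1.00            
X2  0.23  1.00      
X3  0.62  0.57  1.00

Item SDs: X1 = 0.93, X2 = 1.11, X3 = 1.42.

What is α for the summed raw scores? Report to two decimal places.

α = 0.73

Σσ²ᵢ = 0.93² + 1.11² + 1.42² = 4.1134
Covariances σ_ij = r_ij · s_i · s_j:
  σ(X1,X2) = 0.23 × 0.93 × 1.11 = 0.2374
  σ(X1,X3) = 0.62 × 0.93 × 1.42 = 0.8188
  σ(X2,X3) = 0.57 × 1.11 × 1.42 = 0.8984
σ²_T = Σσ²ᵢ + 2·Σσ_ij = 4.1134 + 2 × 1.9546 = 8.0226
α = (3/2)·(1 − 4.1134/8.0226) = 0.73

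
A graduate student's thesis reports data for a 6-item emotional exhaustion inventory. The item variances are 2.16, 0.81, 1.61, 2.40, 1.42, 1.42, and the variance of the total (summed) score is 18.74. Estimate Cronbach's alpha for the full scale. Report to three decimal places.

α = 0.571

ΣVar(i) = 2.16 + 0.81 + 1.61 + 2.40 + 1.42 + 1.42 = 9.82
α = (k/(k−1))·(1 − ΣVar(i)/Var(T)) = (6/5)·(1 − 9.82/18.74) = 0.571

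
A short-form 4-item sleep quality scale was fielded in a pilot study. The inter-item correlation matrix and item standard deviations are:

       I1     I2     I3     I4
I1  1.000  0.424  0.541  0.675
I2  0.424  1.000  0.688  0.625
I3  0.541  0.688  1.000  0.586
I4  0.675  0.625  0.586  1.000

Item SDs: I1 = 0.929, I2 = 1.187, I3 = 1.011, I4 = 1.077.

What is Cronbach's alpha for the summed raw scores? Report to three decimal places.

α = 0.850

Σσ²ᵢ = 0.929² + 1.187² + 1.011² + 1.077² = 4.4541
Covariances σ_ij = r_ij · s_i · s_j:
  σ(I1,I2) = 0.424 × 0.929 × 1.187 = 0.4676
  σ(I1,I3) = 0.541 × 0.929 × 1.011 = 0.5081
  σ(I1,I4) = 0.675 × 0.929 × 1.077 = 0.6754
  σ(I2,I3) = 0.688 × 1.187 × 1.011 = 0.8256
  σ(I2,I4) = 0.625 × 1.187 × 1.077 = 0.7990
  σ(I3,I4) = 0.586 × 1.011 × 1.077 = 0.6381
σ²_T = Σσ²ᵢ + 2·Σσ_ij = 4.4541 + 2 × 3.9138 = 12.2817
α = (4/3)·(1 − 4.4541/12.2817) = 0.850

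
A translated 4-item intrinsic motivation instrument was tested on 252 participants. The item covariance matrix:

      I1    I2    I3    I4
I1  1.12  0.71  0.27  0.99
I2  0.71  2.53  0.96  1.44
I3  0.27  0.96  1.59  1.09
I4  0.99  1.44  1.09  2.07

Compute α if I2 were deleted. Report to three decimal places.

Remaining items: I1, I3, I4 (k = 3).
Σσᵢ² = 1.12 + 1.59 + 2.07 = 4.78
total variance = 4.78 + 2 × 2.35 = 9.48
α (item deleted) = (3/2)·(1 − 4.78/9.48) = 0.744

α = 0.744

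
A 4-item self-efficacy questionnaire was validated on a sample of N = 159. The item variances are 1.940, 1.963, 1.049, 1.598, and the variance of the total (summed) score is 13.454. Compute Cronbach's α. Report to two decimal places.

Cronbach's α = 0.68

Σσᵢ² = 1.940 + 1.963 + 1.049 + 1.598 = 6.550
α = (k/(k−1))·(1 − Σσᵢ²/total variance) = (4/3)·(1 − 6.550/13.454) = 0.68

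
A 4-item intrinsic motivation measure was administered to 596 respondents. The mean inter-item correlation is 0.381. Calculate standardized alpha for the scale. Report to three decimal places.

Standardized α = k·r̄ / (1 + (k−1)·r̄) = 4 × 0.381 / (1 + 3 × 0.381)
  = 1.5240 / 2.1430 = 0.711

standardized alpha = 0.711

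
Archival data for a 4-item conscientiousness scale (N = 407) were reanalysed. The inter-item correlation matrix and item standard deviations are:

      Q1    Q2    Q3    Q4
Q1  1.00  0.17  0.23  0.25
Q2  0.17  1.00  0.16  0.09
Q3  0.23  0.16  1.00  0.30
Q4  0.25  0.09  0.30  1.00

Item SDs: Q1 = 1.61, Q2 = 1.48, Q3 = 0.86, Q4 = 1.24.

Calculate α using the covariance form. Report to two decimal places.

α = 0.47

Σσ²ᵢ = 1.61² + 1.48² + 0.86² + 1.24² = 7.0597
Covariances σ_ij = r_ij · s_i · s_j:
  σ(Q1,Q2) = 0.17 × 1.61 × 1.48 = 0.4051
  σ(Q1,Q3) = 0.23 × 1.61 × 0.86 = 0.3185
  σ(Q1,Q4) = 0.25 × 1.61 × 1.24 = 0.4991
  σ(Q2,Q3) = 0.16 × 1.48 × 0.86 = 0.2036
  σ(Q2,Q4) = 0.09 × 1.48 × 1.24 = 0.1652
  σ(Q3,Q4) = 0.30 × 0.86 × 1.24 = 0.3199
σ²_T = Σσ²ᵢ + 2·Σσ_ij = 7.0597 + 2 × 1.9114 = 10.8825
α = (4/3)·(1 − 7.0597/10.8825) = 0.47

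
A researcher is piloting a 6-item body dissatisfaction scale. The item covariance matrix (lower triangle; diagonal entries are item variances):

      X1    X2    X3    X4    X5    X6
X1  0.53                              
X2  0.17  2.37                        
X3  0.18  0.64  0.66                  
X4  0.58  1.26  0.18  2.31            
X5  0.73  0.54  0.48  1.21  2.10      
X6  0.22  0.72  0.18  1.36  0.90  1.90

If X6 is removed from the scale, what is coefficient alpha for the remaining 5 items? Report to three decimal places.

Remaining items: X1, X2, X3, X4, X5 (k = 5).
Σσᵢ² = 0.53 + 2.37 + 0.66 + 2.31 + 2.10 = 7.97
σ²_total = 7.97 + 2 × 5.97 = 19.91
α (item deleted) = (5/4)·(1 − 7.97/19.91) = 0.750

coefficient alpha = 0.750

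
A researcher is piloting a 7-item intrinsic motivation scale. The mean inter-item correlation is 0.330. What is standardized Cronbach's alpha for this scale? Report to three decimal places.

standardized Cronbach's alpha = 0.775

Standardized α = k·r̄ / (1 + (k−1)·r̄) = 7 × 0.330 / (1 + 6 × 0.330)
  = 2.3100 / 2.9800 = 0.775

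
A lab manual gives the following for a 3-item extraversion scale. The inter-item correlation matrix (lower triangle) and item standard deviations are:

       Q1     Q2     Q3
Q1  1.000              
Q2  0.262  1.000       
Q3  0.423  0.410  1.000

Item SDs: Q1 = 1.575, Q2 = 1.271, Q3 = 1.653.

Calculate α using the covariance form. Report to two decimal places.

Σσ²ᵢ = 1.575² + 1.271² + 1.653² = 6.8285
Covariances σ_ij = r_ij · s_i · s_j:
  σ(Q1,Q2) = 0.262 × 1.575 × 1.271 = 0.5245
  σ(Q1,Q3) = 0.423 × 1.575 × 1.653 = 1.1013
  σ(Q2,Q3) = 0.410 × 1.271 × 1.653 = 0.8614
σ²_T = Σσ²ᵢ + 2·Σσ_ij = 6.8285 + 2 × 2.4872 = 11.8029
α = (3/2)·(1 − 6.8285/11.8029) = 0.63

α = 0.63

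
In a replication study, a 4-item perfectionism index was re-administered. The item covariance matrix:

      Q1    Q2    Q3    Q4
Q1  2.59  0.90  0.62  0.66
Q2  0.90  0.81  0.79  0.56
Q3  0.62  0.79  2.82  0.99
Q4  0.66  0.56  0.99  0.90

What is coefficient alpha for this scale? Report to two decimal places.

coefficient alpha = 0.75

Σσ²ᵢ = 2.59 + 0.81 + 2.82 + 0.90 = 7.12
Sum of off-diagonal covariances = 4.52
total variance = 7.12 + 2 × 4.52 = 16.16
α = (k/(k−1))·(1 − Σσ²ᵢ/total variance) = (4/3)·(1 − 7.12/16.16) = 0.75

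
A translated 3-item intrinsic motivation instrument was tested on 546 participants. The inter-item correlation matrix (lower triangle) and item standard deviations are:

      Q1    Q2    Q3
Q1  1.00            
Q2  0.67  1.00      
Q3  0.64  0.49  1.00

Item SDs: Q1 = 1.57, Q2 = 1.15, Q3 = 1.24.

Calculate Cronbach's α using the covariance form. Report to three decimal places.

Σσ²ᵢ = 1.57² + 1.15² + 1.24² = 5.3250
Covariances σ_ij = r_ij · s_i · s_j:
  σ(Q1,Q2) = 0.67 × 1.57 × 1.15 = 1.2097
  σ(Q1,Q3) = 0.64 × 1.57 × 1.24 = 1.2460
  σ(Q2,Q3) = 0.49 × 1.15 × 1.24 = 0.6987
σ²_T = Σσ²ᵢ + 2·Σσ_ij = 5.3250 + 2 × 3.1544 = 11.6338
α = (3/2)·(1 − 5.3250/11.6338) = 0.813

Cronbach's α = 0.813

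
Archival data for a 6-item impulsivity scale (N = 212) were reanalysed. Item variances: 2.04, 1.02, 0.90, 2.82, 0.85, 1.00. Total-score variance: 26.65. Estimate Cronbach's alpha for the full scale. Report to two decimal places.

ΣVar(i) = 2.04 + 1.02 + 0.90 + 2.82 + 0.85 + 1.00 = 8.63
α = (k/(k−1))·(1 − ΣVar(i)/total variance) = (6/5)·(1 − 8.63/26.65) = 0.81

Cronbach's alpha = 0.81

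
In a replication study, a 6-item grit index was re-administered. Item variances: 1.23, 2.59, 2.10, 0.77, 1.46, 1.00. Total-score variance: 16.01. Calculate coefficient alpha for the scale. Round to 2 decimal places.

α = 0.51

Σσ²ᵢ = 1.23 + 2.59 + 2.10 + 0.77 + 1.46 + 1.00 = 9.15
α = (k/(k−1))·(1 − Σσ²ᵢ/total variance) = (6/5)·(1 − 9.15/16.01) = 0.51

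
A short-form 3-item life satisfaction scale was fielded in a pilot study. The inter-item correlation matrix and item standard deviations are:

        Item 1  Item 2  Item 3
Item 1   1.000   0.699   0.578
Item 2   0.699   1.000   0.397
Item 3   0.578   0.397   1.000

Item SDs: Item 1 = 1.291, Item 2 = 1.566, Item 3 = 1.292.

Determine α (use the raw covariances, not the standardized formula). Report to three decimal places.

α = 0.785

Σσ²ᵢ = 1.291² + 1.566² + 1.292² = 5.7883
Covariances σ_ij = r_ij · s_i · s_j:
  σ(Item 1,Item 2) = 0.699 × 1.291 × 1.566 = 1.4132
  σ(Item 1,Item 3) = 0.578 × 1.291 × 1.292 = 0.9641
  σ(Item 2,Item 3) = 0.397 × 1.566 × 1.292 = 0.8032
σ²_T = Σσ²ᵢ + 2·Σσ_ij = 5.7883 + 2 × 3.1805 = 12.1493
α = (3/2)·(1 − 5.7883/12.1493) = 0.785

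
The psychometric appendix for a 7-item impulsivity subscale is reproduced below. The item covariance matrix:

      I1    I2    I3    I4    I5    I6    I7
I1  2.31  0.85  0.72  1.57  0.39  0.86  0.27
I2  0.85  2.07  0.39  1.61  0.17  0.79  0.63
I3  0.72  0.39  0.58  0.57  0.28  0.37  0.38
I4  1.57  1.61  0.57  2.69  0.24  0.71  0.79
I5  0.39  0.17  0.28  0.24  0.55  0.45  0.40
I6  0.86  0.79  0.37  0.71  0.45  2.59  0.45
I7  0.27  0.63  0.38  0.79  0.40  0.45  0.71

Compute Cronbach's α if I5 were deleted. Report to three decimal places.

Remaining items: I1, I2, I3, I4, I6, I7 (k = 6).
Σσ²ᵢ = 2.31 + 2.07 + 0.58 + 2.69 + 2.59 + 0.71 = 10.95
total variance = 10.95 + 2 × 10.96 = 32.87
α (item deleted) = (6/5)·(1 − 10.95/32.87) = 0.800

Cronbach's α = 0.800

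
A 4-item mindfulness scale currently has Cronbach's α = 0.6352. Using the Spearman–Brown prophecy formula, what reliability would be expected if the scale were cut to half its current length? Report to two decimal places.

Length factor m = 1/2
α' = m·α / (1 − (1−m)·α)
   = 1/2 × 0.6352 / (1 − (1 − 1/2) × 0.6352)
   = 0.3176 / 0.6824 = 0.47

predicted reliability = 0.47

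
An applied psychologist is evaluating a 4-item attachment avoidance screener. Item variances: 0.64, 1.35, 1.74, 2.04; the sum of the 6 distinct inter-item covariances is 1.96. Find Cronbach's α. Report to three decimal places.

sum of item variances = 0.64 + 1.35 + 1.74 + 2.04 = 5.77
Sum of distinct covariances = 1.96
total variance = sum of item variances + 2·Σcov = 5.77 + 2 × 1.96 = 9.69
α = (4/3)·(1 − 5.77/9.69) = 0.539

α = 0.539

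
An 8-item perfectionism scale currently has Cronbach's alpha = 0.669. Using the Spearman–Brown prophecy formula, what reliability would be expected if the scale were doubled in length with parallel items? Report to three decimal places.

Length factor m = 2
α' = m·α / (1 + (m−1)·α)
   = 2 × 0.669 / (1 + (2 − 1) × 0.669)
   = 1.3380 / 1.6690 = 0.802

predicted reliability = 0.802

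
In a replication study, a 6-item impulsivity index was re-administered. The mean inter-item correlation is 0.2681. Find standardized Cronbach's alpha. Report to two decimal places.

standardized Cronbach's alpha = 0.69

Standardized α = k·r̄ / (1 + (k−1)·r̄) = 6 × 0.2681 / (1 + 5 × 0.2681)
  = 1.6086 / 2.3405 = 0.69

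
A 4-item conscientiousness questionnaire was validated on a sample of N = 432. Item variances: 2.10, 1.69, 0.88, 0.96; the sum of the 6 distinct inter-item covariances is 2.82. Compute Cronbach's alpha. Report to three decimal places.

Cronbach's alpha = 0.667

sum of item variances = 2.10 + 1.69 + 0.88 + 0.96 = 5.63
Sum of distinct covariances = 2.82
Var(T) = sum of item variances + 2·Σcov = 5.63 + 2 × 2.82 = 11.27
α = (4/3)·(1 − 5.63/11.27) = 0.667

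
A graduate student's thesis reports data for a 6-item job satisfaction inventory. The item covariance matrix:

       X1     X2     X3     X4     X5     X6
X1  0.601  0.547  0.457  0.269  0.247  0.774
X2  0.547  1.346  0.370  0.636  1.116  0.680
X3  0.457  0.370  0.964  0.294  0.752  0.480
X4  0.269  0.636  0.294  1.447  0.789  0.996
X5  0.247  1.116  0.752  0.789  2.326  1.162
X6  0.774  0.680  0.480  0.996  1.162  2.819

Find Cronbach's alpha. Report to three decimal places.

Cronbach's alpha = 0.802

sum of item variances = 0.601 + 1.346 + 0.964 + 1.447 + 2.326 + 2.819 = 9.503
Sum of the distinct covariances = 9.569
σ²_total = 9.503 + 2 × 9.569 = 28.641
α = (k/(k−1))·(1 − sum of item variances/σ²_total) = (6/5)·(1 − 9.503/28.641) = 0.802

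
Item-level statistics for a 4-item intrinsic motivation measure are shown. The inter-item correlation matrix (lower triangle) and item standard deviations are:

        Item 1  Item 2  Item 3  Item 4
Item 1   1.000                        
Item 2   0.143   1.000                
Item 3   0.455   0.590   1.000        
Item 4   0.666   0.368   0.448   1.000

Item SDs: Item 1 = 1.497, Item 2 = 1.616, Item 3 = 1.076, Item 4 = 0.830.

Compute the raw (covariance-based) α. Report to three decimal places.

Σσ²ᵢ = 1.497² + 1.616² + 1.076² + 0.830² = 6.6991
Covariances σ_ij = r_ij · s_i · s_j:
  σ(Item 1,Item 2) = 0.143 × 1.497 × 1.616 = 0.3459
  σ(Item 1,Item 3) = 0.455 × 1.497 × 1.076 = 0.7329
  σ(Item 1,Item 4) = 0.666 × 1.497 × 0.830 = 0.8275
  σ(Item 2,Item 3) = 0.590 × 1.616 × 1.076 = 1.0259
  σ(Item 2,Item 4) = 0.368 × 1.616 × 0.830 = 0.4936
  σ(Item 3,Item 4) = 0.448 × 1.076 × 0.830 = 0.4001
σ²_T = Σσ²ᵢ + 2·Σσ_ij = 6.6991 + 2 × 3.8259 = 14.3509
α = (4/3)·(1 − 6.6991/14.3509) = 0.711

α = 0.711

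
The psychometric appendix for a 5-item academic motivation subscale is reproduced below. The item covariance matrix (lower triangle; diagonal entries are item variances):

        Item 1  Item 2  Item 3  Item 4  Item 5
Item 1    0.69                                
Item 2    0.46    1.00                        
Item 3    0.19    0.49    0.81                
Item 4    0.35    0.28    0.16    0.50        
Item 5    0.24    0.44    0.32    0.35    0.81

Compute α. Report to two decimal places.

ΣVar(i) = 0.69 + 1.00 + 0.81 + 0.50 + 0.81 = 3.81
Sum of off-diagonal covariances = 3.28
Var(T) = 3.81 + 2 × 3.28 = 10.37
α = (k/(k−1))·(1 − ΣVar(i)/Var(T)) = (5/4)·(1 − 3.81/10.37) = 0.79

α = 0.79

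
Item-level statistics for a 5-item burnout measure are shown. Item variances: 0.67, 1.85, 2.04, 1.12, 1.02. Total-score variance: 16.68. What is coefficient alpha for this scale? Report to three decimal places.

sum of item variances = 0.67 + 1.85 + 2.04 + 1.12 + 1.02 = 6.70
α = (k/(k−1))·(1 − sum of item variances/total variance) = (5/4)·(1 − 6.70/16.68) = 0.748

coefficient alpha = 0.748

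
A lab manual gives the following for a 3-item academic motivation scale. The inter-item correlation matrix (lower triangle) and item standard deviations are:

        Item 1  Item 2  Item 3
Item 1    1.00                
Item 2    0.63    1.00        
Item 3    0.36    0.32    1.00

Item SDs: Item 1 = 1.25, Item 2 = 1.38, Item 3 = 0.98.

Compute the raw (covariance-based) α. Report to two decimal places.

α = 0.70

Σσ²ᵢ = 1.25² + 1.38² + 0.98² = 4.4273
Covariances σ_ij = r_ij · s_i · s_j:
  σ(Item 1,Item 2) = 0.63 × 1.25 × 1.38 = 1.0867
  σ(Item 1,Item 3) = 0.36 × 1.25 × 0.98 = 0.4410
  σ(Item 2,Item 3) = 0.32 × 1.38 × 0.98 = 0.4328
σ²_T = Σσ²ᵢ + 2·Σσ_ij = 4.4273 + 2 × 1.9605 = 8.3483
α = (3/2)·(1 − 4.4273/8.3483) = 0.70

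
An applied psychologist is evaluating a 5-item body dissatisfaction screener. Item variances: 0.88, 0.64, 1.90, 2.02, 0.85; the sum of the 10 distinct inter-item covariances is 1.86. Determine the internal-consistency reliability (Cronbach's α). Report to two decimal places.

α = 0.46

ΣVar(i) = 0.88 + 0.64 + 1.90 + 2.02 + 0.85 = 6.29
Sum of distinct covariances = 1.86
Var(T) = ΣVar(i) + 2·Σcov = 6.29 + 2 × 1.86 = 10.01
α = (5/4)·(1 − 6.29/10.01) = 0.46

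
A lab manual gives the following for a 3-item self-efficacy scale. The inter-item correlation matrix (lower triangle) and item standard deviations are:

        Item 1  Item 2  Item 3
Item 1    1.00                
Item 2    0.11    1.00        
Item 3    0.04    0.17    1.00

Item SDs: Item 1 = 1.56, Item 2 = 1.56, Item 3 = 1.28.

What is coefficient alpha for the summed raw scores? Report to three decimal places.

α = 0.262

Σσ²ᵢ = 1.56² + 1.56² + 1.28² = 6.5056
Covariances σ_ij = r_ij · s_i · s_j:
  σ(Item 1,Item 2) = 0.11 × 1.56 × 1.56 = 0.2677
  σ(Item 1,Item 3) = 0.04 × 1.56 × 1.28 = 0.0799
  σ(Item 2,Item 3) = 0.17 × 1.56 × 1.28 = 0.3395
σ²_T = Σσ²ᵢ + 2·Σσ_ij = 6.5056 + 2 × 0.6871 = 7.8798
α = (3/2)·(1 − 6.5056/7.8798) = 0.262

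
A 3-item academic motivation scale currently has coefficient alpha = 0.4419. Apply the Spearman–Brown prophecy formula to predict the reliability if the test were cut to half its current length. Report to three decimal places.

predicted reliability = 0.284

Length factor m = 1/2
α' = m·α / (1 − (1−m)·α)
   = 1/2 × 0.4419 / (1 − (1 − 1/2) × 0.4419)
   = 0.2210 / 0.7791 = 0.284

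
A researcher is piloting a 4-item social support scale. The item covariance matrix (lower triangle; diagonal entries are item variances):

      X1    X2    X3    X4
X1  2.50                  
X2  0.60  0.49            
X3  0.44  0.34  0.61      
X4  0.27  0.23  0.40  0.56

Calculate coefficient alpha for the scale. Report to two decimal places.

sum of item variances = 2.50 + 0.49 + 0.61 + 0.56 = 4.16
Sum of off-diagonal covariances = 2.28
σ²_T = 4.16 + 2 × 2.28 = 8.72
α = (k/(k−1))·(1 − sum of item variances/σ²_T) = (4/3)·(1 − 4.16/8.72) = 0.70

α = 0.70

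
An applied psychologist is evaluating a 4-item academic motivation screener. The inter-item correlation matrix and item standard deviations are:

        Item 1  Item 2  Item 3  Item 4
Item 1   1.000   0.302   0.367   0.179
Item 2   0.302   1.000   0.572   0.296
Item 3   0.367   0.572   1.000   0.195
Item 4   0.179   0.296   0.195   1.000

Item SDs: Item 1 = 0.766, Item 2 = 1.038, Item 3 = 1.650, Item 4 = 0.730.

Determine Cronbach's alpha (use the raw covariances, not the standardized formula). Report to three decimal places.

Σσ²ᵢ = 0.766² + 1.038² + 1.650² + 0.730² = 4.9196
Covariances σ_ij = r_ij · s_i · s_j:
  σ(Item 1,Item 2) = 0.302 × 0.766 × 1.038 = 0.2401
  σ(Item 1,Item 3) = 0.367 × 0.766 × 1.650 = 0.4639
  σ(Item 1,Item 4) = 0.179 × 0.766 × 0.730 = 0.1001
  σ(Item 2,Item 3) = 0.572 × 1.038 × 1.650 = 0.9797
  σ(Item 2,Item 4) = 0.296 × 1.038 × 0.730 = 0.2243
  σ(Item 3,Item 4) = 0.195 × 1.650 × 0.730 = 0.2349
σ²_T = Σσ²ᵢ + 2·Σσ_ij = 4.9196 + 2 × 2.2430 = 9.4056
α = (4/3)·(1 − 4.9196/9.4056) = 0.636

α = 0.636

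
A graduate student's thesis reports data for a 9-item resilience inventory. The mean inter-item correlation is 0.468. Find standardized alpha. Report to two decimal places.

standardized alpha = 0.89

Standardized α = k·r̄ / (1 + (k−1)·r̄) = 9 × 0.468 / (1 + 8 × 0.468)
  = 4.2120 / 4.7440 = 0.89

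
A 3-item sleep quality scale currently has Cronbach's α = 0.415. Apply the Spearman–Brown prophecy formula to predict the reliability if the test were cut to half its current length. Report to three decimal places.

Length factor m = 1/2
α' = m·α / (1 − (1−m)·α)
   = 1/2 × 0.415 / (1 − (1 − 1/2) × 0.415)
   = 0.2075 / 0.7925 = 0.262

predicted reliability = 0.262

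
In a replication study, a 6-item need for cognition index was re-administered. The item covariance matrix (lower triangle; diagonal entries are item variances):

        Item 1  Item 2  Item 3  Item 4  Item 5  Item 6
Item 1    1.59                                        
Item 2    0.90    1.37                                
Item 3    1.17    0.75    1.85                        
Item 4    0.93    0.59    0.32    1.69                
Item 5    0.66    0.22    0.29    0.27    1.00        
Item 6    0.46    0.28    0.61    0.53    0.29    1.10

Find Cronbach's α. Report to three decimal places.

ΣVar(i) = 1.59 + 1.37 + 1.85 + 1.69 + 1.00 + 1.10 = 8.60
Sum of the distinct covariances = 8.27
Var(T) = 8.60 + 2 × 8.27 = 25.14
α = (k/(k−1))·(1 − ΣVar(i)/Var(T)) = (6/5)·(1 − 8.60/25.14) = 0.789

Cronbach's α = 0.789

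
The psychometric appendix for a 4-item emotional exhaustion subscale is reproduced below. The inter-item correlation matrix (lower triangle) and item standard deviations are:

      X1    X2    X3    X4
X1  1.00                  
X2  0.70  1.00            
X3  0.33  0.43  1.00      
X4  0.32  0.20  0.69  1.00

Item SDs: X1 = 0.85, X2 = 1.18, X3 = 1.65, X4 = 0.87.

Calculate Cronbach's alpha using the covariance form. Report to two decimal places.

Σσ²ᵢ = 0.85² + 1.18² + 1.65² + 0.87² = 5.5943
Covariances σ_ij = r_ij · s_i · s_j:
  σ(X1,X2) = 0.70 × 0.85 × 1.18 = 0.7021
  σ(X1,X3) = 0.33 × 0.85 × 1.65 = 0.4628
  σ(X1,X4) = 0.32 × 0.85 × 0.87 = 0.2366
  σ(X2,X3) = 0.43 × 1.18 × 1.65 = 0.8372
  σ(X2,X4) = 0.20 × 1.18 × 0.87 = 0.2053
  σ(X3,X4) = 0.69 × 1.65 × 0.87 = 0.9905
σ²_T = Σσ²ᵢ + 2·Σσ_ij = 5.5943 + 2 × 3.4345 = 12.4633
α = (4/3)·(1 − 5.5943/12.4633) = 0.73

Cronbach's alpha = 0.73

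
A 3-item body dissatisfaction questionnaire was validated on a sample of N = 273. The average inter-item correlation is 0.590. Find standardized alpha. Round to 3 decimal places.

Standardized α = k·r̄ / (1 + (k−1)·r̄) = 3 × 0.590 / (1 + 2 × 0.590)
  = 1.7700 / 2.1800 = 0.812

standardized alpha = 0.812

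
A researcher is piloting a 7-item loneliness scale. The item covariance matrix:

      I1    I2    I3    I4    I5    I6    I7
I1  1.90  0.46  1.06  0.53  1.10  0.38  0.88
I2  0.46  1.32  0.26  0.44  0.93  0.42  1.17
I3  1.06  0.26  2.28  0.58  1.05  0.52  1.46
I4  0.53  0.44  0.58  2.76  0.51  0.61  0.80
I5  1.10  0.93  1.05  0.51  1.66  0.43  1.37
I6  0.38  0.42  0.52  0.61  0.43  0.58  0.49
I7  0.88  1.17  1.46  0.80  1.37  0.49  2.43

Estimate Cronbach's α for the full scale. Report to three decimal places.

α = 0.822

sum of item variances = 1.90 + 1.32 + 2.28 + 2.76 + 1.66 + 0.58 + 2.43 = 12.93
Sum of off-diagonal covariances = 15.45
σ²_T = 12.93 + 2 × 15.45 = 43.83
α = (k/(k−1))·(1 − sum of item variances/σ²_T) = (7/6)·(1 − 12.93/43.83) = 0.822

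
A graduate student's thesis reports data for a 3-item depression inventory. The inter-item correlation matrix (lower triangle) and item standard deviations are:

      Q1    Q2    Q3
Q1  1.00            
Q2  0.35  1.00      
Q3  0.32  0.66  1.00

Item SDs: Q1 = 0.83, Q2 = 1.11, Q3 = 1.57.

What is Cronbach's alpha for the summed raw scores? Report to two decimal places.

Σσ²ᵢ = 0.83² + 1.11² + 1.57² = 4.3859
Covariances σ_ij = r_ij · s_i · s_j:
  σ(Q1,Q2) = 0.35 × 0.83 × 1.11 = 0.3225
  σ(Q1,Q3) = 0.32 × 0.83 × 1.57 = 0.4170
  σ(Q2,Q3) = 0.66 × 1.11 × 1.57 = 1.1502
σ²_T = Σσ²ᵢ + 2·Σσ_ij = 4.3859 + 2 × 1.8897 = 8.1653
α = (3/2)·(1 − 4.3859/8.1653) = 0.69

Cronbach's alpha = 0.69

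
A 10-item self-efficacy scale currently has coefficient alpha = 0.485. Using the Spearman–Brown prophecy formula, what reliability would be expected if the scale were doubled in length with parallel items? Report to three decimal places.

predicted reliability = 0.653

Length factor m = 2
α' = m·α / (1 + (m−1)·α)
   = 2 × 0.485 / (1 + (2 − 1) × 0.485)
   = 0.9700 / 1.4850 = 0.653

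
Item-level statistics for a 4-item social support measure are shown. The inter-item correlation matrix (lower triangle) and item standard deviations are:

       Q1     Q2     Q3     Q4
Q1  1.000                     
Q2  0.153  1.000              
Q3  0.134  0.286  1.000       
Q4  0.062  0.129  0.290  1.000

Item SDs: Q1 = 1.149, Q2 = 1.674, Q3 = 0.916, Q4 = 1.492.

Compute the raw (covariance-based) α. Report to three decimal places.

α = 0.428

Σσ²ᵢ = 1.149² + 1.674² + 0.916² + 1.492² = 7.1876
Covariances σ_ij = r_ij · s_i · s_j:
  σ(Q1,Q2) = 0.153 × 1.149 × 1.674 = 0.2943
  σ(Q1,Q3) = 0.134 × 1.149 × 0.916 = 0.1410
  σ(Q1,Q4) = 0.062 × 1.149 × 1.492 = 0.1063
  σ(Q2,Q3) = 0.286 × 1.674 × 0.916 = 0.4385
  σ(Q2,Q4) = 0.129 × 1.674 × 1.492 = 0.3222
  σ(Q3,Q4) = 0.290 × 0.916 × 1.492 = 0.3963
σ²_T = Σσ²ᵢ + 2·Σσ_ij = 7.1876 + 2 × 1.6986 = 10.5848
α = (4/3)·(1 − 7.1876/10.5848) = 0.428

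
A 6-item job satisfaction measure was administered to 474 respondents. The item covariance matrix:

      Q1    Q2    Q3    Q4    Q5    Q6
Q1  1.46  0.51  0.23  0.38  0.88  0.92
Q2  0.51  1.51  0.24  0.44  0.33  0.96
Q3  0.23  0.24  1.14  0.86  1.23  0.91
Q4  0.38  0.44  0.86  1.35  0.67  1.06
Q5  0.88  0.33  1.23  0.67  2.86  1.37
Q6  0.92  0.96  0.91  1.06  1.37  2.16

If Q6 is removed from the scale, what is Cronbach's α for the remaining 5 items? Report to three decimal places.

Cronbach's α = 0.726

Remaining items: Q1, Q2, Q3, Q4, Q5 (k = 5).
sum of item variances = 1.46 + 1.51 + 1.14 + 1.35 + 2.86 = 8.32
σ²_total = 8.32 + 2 × 5.77 = 19.86
α (item deleted) = (5/4)·(1 − 8.32/19.86) = 0.726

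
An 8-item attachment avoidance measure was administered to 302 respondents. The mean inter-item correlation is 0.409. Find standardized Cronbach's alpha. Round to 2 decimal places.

Standardized α = k·r̄ / (1 + (k−1)·r̄) = 8 × 0.409 / (1 + 7 × 0.409)
  = 3.2720 / 3.8630 = 0.85

standardized Cronbach's alpha = 0.85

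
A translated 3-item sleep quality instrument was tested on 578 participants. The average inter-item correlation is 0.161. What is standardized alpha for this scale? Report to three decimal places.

Standardized α = k·r̄ / (1 + (k−1)·r̄) = 3 × 0.161 / (1 + 2 × 0.161)
  = 0.4830 / 1.3220 = 0.365

standardized alpha = 0.365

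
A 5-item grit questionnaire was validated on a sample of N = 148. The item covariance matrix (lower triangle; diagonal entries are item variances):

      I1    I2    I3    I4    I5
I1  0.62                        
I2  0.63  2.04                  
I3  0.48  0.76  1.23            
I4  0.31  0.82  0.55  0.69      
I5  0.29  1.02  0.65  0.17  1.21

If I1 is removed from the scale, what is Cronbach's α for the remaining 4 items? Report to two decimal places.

α = 0.81

Remaining items: I2, I3, I4, I5 (k = 4).
Σσᵢ² = 2.04 + 1.23 + 0.69 + 1.21 = 5.17
σ²_T = 5.17 + 2 × 3.97 = 13.11
α (item deleted) = (4/3)·(1 − 5.17/13.11) = 0.81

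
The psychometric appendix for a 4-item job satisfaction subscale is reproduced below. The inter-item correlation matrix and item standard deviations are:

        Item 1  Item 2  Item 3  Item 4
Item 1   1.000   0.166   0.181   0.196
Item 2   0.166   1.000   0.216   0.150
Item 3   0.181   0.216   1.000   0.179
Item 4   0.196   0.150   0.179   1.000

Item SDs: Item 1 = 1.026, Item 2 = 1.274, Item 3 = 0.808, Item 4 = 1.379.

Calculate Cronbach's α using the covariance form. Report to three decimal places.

Cronbach's α = 0.449

Σσ²ᵢ = 1.026² + 1.274² + 0.808² + 1.379² = 5.2303
Covariances σ_ij = r_ij · s_i · s_j:
  σ(Item 1,Item 2) = 0.166 × 1.026 × 1.274 = 0.2170
  σ(Item 1,Item 3) = 0.181 × 1.026 × 0.808 = 0.1501
  σ(Item 1,Item 4) = 0.196 × 1.026 × 1.379 = 0.2773
  σ(Item 2,Item 3) = 0.216 × 1.274 × 0.808 = 0.2223
  σ(Item 2,Item 4) = 0.150 × 1.274 × 1.379 = 0.2635
  σ(Item 3,Item 4) = 0.179 × 0.808 × 1.379 = 0.1994
σ²_T = Σσ²ᵢ + 2·Σσ_ij = 5.2303 + 2 × 1.3296 = 7.8895
α = (4/3)·(1 − 5.2303/7.8895) = 0.449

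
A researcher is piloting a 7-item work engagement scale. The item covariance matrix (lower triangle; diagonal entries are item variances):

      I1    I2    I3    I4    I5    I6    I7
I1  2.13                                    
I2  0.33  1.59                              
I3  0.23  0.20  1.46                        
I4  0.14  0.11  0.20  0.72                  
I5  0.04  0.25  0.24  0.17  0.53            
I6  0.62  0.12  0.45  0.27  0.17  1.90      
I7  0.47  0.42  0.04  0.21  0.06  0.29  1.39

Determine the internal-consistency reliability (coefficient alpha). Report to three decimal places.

α = 0.593

sum of item variances = 2.13 + 1.59 + 1.46 + 0.72 + 0.53 + 1.90 + 1.39 = 9.72
Σ_{i<j} σ_ij = 5.03
total variance = 9.72 + 2 × 5.03 = 19.78
α = (k/(k−1))·(1 − sum of item variances/total variance) = (7/6)·(1 − 9.72/19.78) = 0.593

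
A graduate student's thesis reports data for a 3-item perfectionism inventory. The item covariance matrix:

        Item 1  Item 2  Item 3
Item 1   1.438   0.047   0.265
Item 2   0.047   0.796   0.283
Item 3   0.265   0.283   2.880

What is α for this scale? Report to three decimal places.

α = 0.283

sum of item variances = 1.438 + 0.796 + 2.880 = 5.114
Sum of off-diagonal covariances = 0.595
total variance = 5.114 + 2 × 0.595 = 6.304
α = (k/(k−1))·(1 − sum of item variances/total variance) = (3/2)·(1 − 5.114/6.304) = 0.283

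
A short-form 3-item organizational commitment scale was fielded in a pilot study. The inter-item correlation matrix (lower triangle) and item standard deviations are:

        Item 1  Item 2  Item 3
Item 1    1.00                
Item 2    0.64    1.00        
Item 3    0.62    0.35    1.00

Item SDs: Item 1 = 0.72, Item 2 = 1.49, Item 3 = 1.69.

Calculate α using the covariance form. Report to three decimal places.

α = 0.680

Σσ²ᵢ = 0.72² + 1.49² + 1.69² = 5.5946
Covariances σ_ij = r_ij · s_i · s_j:
  σ(Item 1,Item 2) = 0.64 × 0.72 × 1.49 = 0.6866
  σ(Item 1,Item 3) = 0.62 × 0.72 × 1.69 = 0.7544
  σ(Item 2,Item 3) = 0.35 × 1.49 × 1.69 = 0.8813
σ²_T = Σσ²ᵢ + 2·Σσ_ij = 5.5946 + 2 × 2.3223 = 10.2392
α = (3/2)·(1 − 5.5946/10.2392) = 0.680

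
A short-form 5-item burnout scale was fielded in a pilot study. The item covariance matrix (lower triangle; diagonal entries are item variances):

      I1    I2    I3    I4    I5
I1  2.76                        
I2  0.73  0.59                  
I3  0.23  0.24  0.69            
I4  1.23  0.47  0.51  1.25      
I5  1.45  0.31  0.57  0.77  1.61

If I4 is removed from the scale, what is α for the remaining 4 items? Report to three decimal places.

Remaining items: I1, I2, I3, I5 (k = 4).
sum of item variances = 2.76 + 0.59 + 0.69 + 1.61 = 5.65
total variance = 5.65 + 2 × 3.53 = 12.71
α (item deleted) = (4/3)·(1 − 5.65/12.71) = 0.741

α = 0.741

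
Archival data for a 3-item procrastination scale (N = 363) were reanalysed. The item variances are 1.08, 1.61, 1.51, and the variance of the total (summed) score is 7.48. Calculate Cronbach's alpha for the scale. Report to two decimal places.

Σσᵢ² = 1.08 + 1.61 + 1.51 = 4.20
α = (k/(k−1))·(1 − Σσᵢ²/total variance) = (3/2)·(1 − 4.20/7.48) = 0.66

α = 0.66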